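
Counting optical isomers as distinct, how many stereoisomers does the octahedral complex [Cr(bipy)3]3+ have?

Each bipy is bidentate and must span two cis positions.
Only one geometric arrangement is possible; it has no improper symmetry element, so it exists as a pair of enantiomers (2 stereoisomers).

2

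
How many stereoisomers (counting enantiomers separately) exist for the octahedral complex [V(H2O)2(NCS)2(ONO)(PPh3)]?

In an octahedral complex each vertex has one trans partner and four cis neighbours.
Systematic placement gives 6 geometric isomers: H2O trans, NCS trans; H2O trans, NCS cis; H2O cis, NCS cis (3 arrangements, 2 chiral); H2O cis, NCS trans.
Of these, 2 lack any improper symmetry element and so occur as enantiomeric pairs, giving 6 + 2 = 8 stereoisomers in total.

8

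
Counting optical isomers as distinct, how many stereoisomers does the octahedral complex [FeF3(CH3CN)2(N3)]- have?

3

An octahedron has six vertices in three trans pairs; every non-trans pair is cis.
There are 3 geometric isomers: F mer, CH3CN trans; F fac, CH3CN cis; F mer, CH3CN cis.
Each arrangement has an internal mirror plane or centre of symmetry, so none is chiral.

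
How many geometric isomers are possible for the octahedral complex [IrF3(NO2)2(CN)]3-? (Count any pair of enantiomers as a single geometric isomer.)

3

An octahedron has six vertices in three trans pairs; every non-trans pair is cis.
There are 3 geometric isomers: F mer, NO2 trans; F fac, NO2 cis; F mer, NO2 cis.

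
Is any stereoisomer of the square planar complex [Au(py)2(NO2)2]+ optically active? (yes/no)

no

In a square planar complex each vertex has one trans partner and two cis neighbours.
Systematic placement gives 2 geometric isomers: py cis; py trans.
Each arrangement has an internal mirror plane or centre of symmetry, so none is chiral.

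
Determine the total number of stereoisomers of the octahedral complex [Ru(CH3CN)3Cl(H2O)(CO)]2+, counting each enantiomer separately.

The six octahedral sites form three mutually perpendicular trans pairs.
There are 4 geometric isomers: CH3CN mer (3 arrangements); CH3CN fac (chiral).
One of these lacks any improper symmetry element and so occurs as an enantiomeric pair, giving 4 + 1 = 5 stereoisomers in total.

5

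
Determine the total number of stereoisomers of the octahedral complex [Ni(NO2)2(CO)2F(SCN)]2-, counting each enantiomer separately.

8

An octahedron has six vertices in three trans pairs; every non-trans pair is cis.
The distinct arrangements are (6 in all): NO2 cis, CO trans; NO2 trans, CO trans; NO2 cis, CO cis (3 arrangements, 2 chiral); NO2 trans, CO cis.
Of these, 2 lack any improper symmetry element and so occur as enantiomeric pairs, giving 6 + 2 = 8 stereoisomers in total.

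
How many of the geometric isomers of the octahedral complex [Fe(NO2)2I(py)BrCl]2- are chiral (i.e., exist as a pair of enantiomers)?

Systematic enumeration (placing each ligand type in turn and discarding arrangements equivalent by rotation or reflection) gives 9 geometric isomers.
Of these, 6 lack any improper symmetry element and so occur as enantiomeric pairs, giving 9 + 6 = 15 stereoisomers in total.

6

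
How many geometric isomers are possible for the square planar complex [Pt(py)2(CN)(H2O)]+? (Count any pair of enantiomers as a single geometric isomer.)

There are 2 geometric isomers: py cis; py trans.

2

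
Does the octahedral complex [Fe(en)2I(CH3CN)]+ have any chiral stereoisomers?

yes

An octahedron has six vertices in three trans pairs; every non-trans pair is cis.
Each en is bidentate and must span two cis positions.
Working through the distinct placements yields 2 geometric isomers: I and CH3CN mutually trans; I and CH3CN mutually cis (chiral).
One of these lacks any improper symmetry element and so occurs as an enantiomeric pair, giving 2 + 1 = 3 stereoisomers in total.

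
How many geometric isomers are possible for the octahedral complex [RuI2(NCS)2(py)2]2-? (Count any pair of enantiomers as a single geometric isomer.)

5

There are 5 geometric isomers: I trans, NCS trans, py trans; I trans, NCS cis, py cis; I cis, NCS cis, py trans; I cis, NCS cis, py cis (chiral); I cis, NCS trans, py cis.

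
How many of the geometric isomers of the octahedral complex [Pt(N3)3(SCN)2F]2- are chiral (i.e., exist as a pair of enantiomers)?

Working through the distinct placements yields 3 geometric isomers: N3 mer, SCN trans; N3 fac, SCN cis; N3 mer, SCN cis.
Each arrangement has an internal mirror plane or centre of symmetry, so none is chiral.

0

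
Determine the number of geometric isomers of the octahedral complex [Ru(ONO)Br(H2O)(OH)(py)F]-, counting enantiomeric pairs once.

Systematic enumeration (placing each ligand type in turn and discarding arrangements equivalent by rotation or reflection) gives 15 geometric isomers.

15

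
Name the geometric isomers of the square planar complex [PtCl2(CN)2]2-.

cis and trans

In a square planar complex each vertex has one trans partner and two cis neighbours.
There are 2 geometric isomers: Cl cis; Cl trans.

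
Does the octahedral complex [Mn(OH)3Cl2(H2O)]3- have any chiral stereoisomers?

The six octahedral sites form three mutually perpendicular trans pairs.
There are 3 geometric isomers: OH mer, Cl trans; OH mer, Cl cis; OH fac, Cl cis.
Each arrangement has an internal mirror plane or centre of symmetry, so none is chiral.

no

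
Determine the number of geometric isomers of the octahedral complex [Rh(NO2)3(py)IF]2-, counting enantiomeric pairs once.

In an octahedral complex each vertex has one trans partner and four cis neighbours.
Working through the distinct placements yields 4 geometric isomers: NO2 mer (3 arrangements); NO2 fac (chiral).

4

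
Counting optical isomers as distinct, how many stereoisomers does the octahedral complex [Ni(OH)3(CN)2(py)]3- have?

3

Systematic placement gives 3 geometric isomers: OH mer, CN trans; OH fac, CN cis; OH mer, CN cis.
Each arrangement has an internal mirror plane or centre of symmetry, so none is chiral.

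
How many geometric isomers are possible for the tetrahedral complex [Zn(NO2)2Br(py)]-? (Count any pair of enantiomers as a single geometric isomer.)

1

Only one geometric arrangement is possible.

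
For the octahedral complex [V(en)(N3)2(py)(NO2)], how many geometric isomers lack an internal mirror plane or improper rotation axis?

The six octahedral sites form three mutually perpendicular trans pairs.
Each en is bidentate and must span two cis positions.
Working through the distinct placements yields 4 geometric isomers: N3 trans; N3 cis (3 arrangements, 2 chiral).
Of these, 2 lack any improper symmetry element and so occur as enantiomeric pairs, giving 4 + 2 = 6 stereoisomers in total.

2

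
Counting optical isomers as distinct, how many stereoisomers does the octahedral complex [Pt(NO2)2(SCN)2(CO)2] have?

Working through the distinct placements yields 5 geometric isomers: NO2 trans, SCN trans, CO trans; NO2 cis, SCN cis, CO trans; NO2 cis, SCN trans, CO cis; NO2 cis, SCN cis, CO cis (chiral); NO2 trans, SCN cis, CO cis.
One of these lacks any improper symmetry element and so occurs as an enantiomeric pair, giving 5 + 1 = 6 stereoisomers in total.

6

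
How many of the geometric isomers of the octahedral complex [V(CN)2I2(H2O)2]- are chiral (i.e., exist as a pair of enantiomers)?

1

In an octahedral complex each vertex has one trans partner and four cis neighbours.
The distinct arrangements are (5 in all): CN trans, I trans, H2O trans; CN trans, I cis, H2O cis; CN cis, I trans, H2O cis; CN cis, I cis, H2O cis (chiral); CN cis, I cis, H2O trans.
One of these lacks any improper symmetry element and so occurs as an enantiomeric pair, giving 5 + 1 = 6 stereoisomers in total.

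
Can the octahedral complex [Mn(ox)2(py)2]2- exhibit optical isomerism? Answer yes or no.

The six octahedral sites form three mutually perpendicular trans pairs.
Each ox is bidentate and must span two cis positions.
Working through the distinct placements yields 2 geometric isomers: py trans; py cis (chiral).
One of these lacks any improper symmetry element and so occurs as an enantiomeric pair, giving 2 + 1 = 3 stereoisomers in total.

yes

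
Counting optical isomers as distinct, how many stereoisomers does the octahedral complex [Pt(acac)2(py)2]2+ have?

In an octahedral complex each vertex has one trans partner and four cis neighbours.
Each acac is bidentate and must span two cis positions.
The distinct arrangements are (2 in all): py trans; py cis (chiral).
One of these lacks any improper symmetry element and so occurs as an enantiomeric pair, giving 2 + 1 = 3 stereoisomers in total.

3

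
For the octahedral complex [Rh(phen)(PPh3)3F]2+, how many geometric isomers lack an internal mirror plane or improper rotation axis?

Each phen is bidentate and must span two cis positions.
The distinct arrangements are (2 in all): PPh3 fac; PPh3 mer.
Each arrangement has an internal mirror plane or centre of symmetry, so none is chiral.

0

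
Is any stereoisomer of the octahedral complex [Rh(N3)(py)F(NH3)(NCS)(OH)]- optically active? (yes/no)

yes

In an octahedral complex each vertex has one trans partner and four cis neighbours.
Exhaustive case analysis gives 15 geometric isomers.
Of these, 15 lack any improper symmetry element and so occur as enantiomeric pairs, giving 15 + 15 = 30 stereoisomers in total.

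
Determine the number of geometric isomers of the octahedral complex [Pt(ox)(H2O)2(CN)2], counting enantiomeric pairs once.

Each ox is bidentate and must span two cis positions.
The distinct arrangements are (3 in all): H2O cis, CN trans; H2O cis, CN cis (chiral); H2O trans, CN cis.

3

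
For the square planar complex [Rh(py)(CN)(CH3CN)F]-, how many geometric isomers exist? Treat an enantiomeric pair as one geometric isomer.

3

In a square planar complex each vertex has one trans partner and two cis neighbours.
Systematic placement gives 3 geometric isomers: (CH3CN/F trans, CN/py trans); (CH3CN/py trans, CN/F trans); (CH3CN/CN trans, F/py trans).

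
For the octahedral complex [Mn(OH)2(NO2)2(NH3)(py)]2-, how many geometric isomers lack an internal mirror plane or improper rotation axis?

2

In an octahedral complex each vertex has one trans partner and four cis neighbours.
Working through the distinct placements yields 6 geometric isomers: OH cis, NO2 cis (3 arrangements, 2 chiral); OH trans, NO2 cis; OH cis, NO2 trans; OH trans, NO2 trans.
Of these, 2 lack any improper symmetry element and so occur as enantiomeric pairs, giving 6 + 2 = 8 stereoisomers in total.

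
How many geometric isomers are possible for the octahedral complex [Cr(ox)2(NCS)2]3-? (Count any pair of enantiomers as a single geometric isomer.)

2

The six octahedral sites form three mutually perpendicular trans pairs.
Each ox is bidentate and must span two cis positions.
Working through the distinct placements yields 2 geometric isomers: NCS trans; NCS cis (chiral).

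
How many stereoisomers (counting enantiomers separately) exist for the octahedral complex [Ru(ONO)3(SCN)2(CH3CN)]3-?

An octahedron has six vertices in three trans pairs; every non-trans pair is cis.
The distinct arrangements are (3 in all): ONO mer, SCN trans; ONO fac, SCN cis; ONO mer, SCN cis.
Each arrangement has an internal mirror plane or centre of symmetry, so none is chiral.

3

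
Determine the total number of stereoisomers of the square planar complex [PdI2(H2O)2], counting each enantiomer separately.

2

A square has two trans pairs of vertices; adjacent vertices are cis.
The distinct arrangements are (2 in all): I cis; I trans.
Each arrangement has an internal mirror plane or centre of symmetry, so none is chiral.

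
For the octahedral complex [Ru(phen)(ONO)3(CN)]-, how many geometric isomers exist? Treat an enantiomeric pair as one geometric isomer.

In an octahedral complex each vertex has one trans partner and four cis neighbours.
Each phen is bidentate and must span two cis positions.
Working through the distinct placements yields 2 geometric isomers: ONO fac; ONO mer.

2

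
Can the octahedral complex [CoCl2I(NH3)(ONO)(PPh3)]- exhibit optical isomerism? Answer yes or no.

yes

An octahedron has six vertices in three trans pairs; every non-trans pair is cis.
Systematic enumeration (placing each ligand type in turn and discarding arrangements equivalent by rotation or reflection) gives 9 geometric isomers.
Of these, 6 lack any improper symmetry element and so occur as enantiomeric pairs, giving 9 + 6 = 15 stereoisomers in total.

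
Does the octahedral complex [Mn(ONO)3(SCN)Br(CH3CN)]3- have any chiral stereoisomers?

In an octahedral complex each vertex has one trans partner and four cis neighbours.
There are 4 geometric isomers: ONO mer (3 arrangements); ONO fac (chiral).
One of these lacks any improper symmetry element and so occurs as an enantiomeric pair, giving 4 + 1 = 5 stereoisomers in total.

yes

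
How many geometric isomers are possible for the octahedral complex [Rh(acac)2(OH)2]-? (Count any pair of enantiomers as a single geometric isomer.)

In an octahedral complex each vertex has one trans partner and four cis neighbours.
Each acac is bidentate and must span two cis positions.
Systematic placement gives 2 geometric isomers: OH trans; OH cis (chiral).

2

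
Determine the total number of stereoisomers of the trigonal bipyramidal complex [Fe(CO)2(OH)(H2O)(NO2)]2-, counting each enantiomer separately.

In a trigonal bipyramid the two axial positions differ from the three equatorial ones.
Exhaustive case analysis gives 7 geometric isomers.
Of these, 3 lack any improper symmetry element and so occur as enantiomeric pairs, giving 7 + 3 = 10 stereoisomers in total.

10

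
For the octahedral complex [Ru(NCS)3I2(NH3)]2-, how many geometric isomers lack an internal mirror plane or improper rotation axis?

Systematic placement gives 3 geometric isomers: NCS mer, I trans; NCS fac, I cis; NCS mer, I cis.
Each arrangement has an internal mirror plane or centre of symmetry, so none is chiral.

0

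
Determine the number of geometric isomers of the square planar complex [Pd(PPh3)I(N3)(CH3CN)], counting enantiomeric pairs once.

A square has two trans pairs of vertices; adjacent vertices are cis.
There are 3 geometric isomers: (CH3CN/N3 trans, I/PPh3 trans); (CH3CN/PPh3 trans, I/N3 trans); (CH3CN/I trans, N3/PPh3 trans).

3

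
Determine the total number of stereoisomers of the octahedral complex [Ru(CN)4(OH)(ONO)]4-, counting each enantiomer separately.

An octahedron has six vertices in three trans pairs; every non-trans pair is cis.
Systematic placement gives 2 geometric isomers: OH and ONO mutually trans; OH and ONO mutually cis.
Each arrangement has an internal mirror plane or centre of symmetry, so none is chiral.

2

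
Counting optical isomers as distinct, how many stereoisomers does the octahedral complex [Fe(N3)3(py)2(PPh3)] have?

Systematic placement gives 3 geometric isomers: N3 mer, py trans; N3 mer, py cis; N3 fac, py cis.
Each arrangement has an internal mirror plane or centre of symmetry, so none is chiral.

3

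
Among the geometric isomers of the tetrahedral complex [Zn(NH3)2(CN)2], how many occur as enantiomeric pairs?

0

All four vertices of a tetrahedron are equivalent and mutually adjacent, so cis/trans isomerism cannot arise.
Only one geometric arrangement is possible.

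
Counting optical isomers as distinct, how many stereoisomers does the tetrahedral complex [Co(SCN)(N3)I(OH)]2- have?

All four vertices of a tetrahedron are equivalent and mutually adjacent, so cis/trans isomerism cannot arise.
Only one geometric arrangement is possible; it has no improper symmetry element, so it exists as a pair of enantiomers (2 stereoisomers).

2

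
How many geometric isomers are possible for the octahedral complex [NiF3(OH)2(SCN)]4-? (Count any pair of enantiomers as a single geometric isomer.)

3

The six octahedral sites form three mutually perpendicular trans pairs.
Working through the distinct placements yields 3 geometric isomers: F mer, OH cis; F mer, OH trans; F fac, OH cis.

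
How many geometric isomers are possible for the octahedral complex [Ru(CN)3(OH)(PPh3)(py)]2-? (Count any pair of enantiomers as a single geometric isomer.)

4

In an octahedral complex each vertex has one trans partner and four cis neighbours.
There are 4 geometric isomers: CN mer (3 arrangements); CN fac (chiral).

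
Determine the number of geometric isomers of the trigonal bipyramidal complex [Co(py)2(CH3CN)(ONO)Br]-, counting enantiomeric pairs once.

In a trigonal bipyramid the two axial positions differ from the three equatorial ones.
Placing the ligands in turn and identifying arrangements related by rotation or reflection leaves 7 distinct geometric isomers.

7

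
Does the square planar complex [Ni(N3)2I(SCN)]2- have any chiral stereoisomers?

In a square planar complex each vertex has one trans partner and two cis neighbours.
Systematic placement gives 2 geometric isomers: N3 cis; N3 trans.
Each arrangement has an internal mirror plane or centre of symmetry, so none is chiral.

no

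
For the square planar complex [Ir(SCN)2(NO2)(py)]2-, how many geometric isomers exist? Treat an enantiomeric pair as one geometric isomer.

The distinct arrangements are (2 in all): SCN cis; SCN trans.

2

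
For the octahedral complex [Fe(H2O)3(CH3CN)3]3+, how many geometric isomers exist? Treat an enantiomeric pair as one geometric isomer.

There are 2 geometric isomers: H2O mer; H2O fac.

2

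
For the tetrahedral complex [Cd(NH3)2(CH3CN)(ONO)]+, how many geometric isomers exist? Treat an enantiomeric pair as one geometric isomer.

All four vertices of a tetrahedron are equivalent and mutually adjacent, so cis/trans isomerism cannot arise.
Only one geometric arrangement is possible.

1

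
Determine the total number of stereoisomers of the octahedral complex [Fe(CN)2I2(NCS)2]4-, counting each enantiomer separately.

There are 5 geometric isomers: CN trans, I trans, NCS trans; CN trans, I cis, NCS cis; CN cis, I cis, NCS trans; CN cis, I cis, NCS cis (chiral); CN cis, I trans, NCS cis.
One of these lacks any improper symmetry element and so occurs as an enantiomeric pair, giving 5 + 1 = 6 stereoisomers in total.

6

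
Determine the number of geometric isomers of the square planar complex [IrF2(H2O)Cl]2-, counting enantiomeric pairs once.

2

A square has two trans pairs of vertices; adjacent vertices are cis.
The distinct arrangements are (2 in all): F cis; F trans.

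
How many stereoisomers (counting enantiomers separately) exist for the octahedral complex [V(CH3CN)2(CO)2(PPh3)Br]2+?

8

The six octahedral sites form three mutually perpendicular trans pairs.
There are 6 geometric isomers: CH3CN cis, CO cis (3 arrangements, 2 chiral); CH3CN cis, CO trans; CH3CN trans, CO cis; CH3CN trans, CO trans.
Of these, 2 lack any improper symmetry element and so occur as enantiomeric pairs, giving 6 + 2 = 8 stereoisomers in total.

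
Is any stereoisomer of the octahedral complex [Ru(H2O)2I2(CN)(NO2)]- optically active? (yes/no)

yes

In an octahedral complex each vertex has one trans partner and four cis neighbours.
There are 6 geometric isomers: H2O cis, I cis (3 arrangements, 2 chiral); H2O cis, I trans; H2O trans, I cis; H2O trans, I trans.
Of these, 2 lack any improper symmetry element and so occur as enantiomeric pairs, giving 6 + 2 = 8 stereoisomers in total.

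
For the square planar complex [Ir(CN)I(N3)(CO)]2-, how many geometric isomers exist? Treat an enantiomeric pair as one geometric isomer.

A square has two trans pairs of vertices; adjacent vertices are cis.
The distinct arrangements are (3 in all): (CN/I trans, CO/N3 trans); (CN/N3 trans, CO/I trans); (CN/CO trans, I/N3 trans).

3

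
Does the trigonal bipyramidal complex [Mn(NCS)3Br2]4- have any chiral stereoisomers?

no

In a trigonal bipyramid the two axial positions differ from the three equatorial ones.
Systematic placement gives 3 geometric isomers: Br both axial; Br one axial, one equatorial; Br both equatorial.
Each arrangement has an internal mirror plane or centre of symmetry, so none is chiral.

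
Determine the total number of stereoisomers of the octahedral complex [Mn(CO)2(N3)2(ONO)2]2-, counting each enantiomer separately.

An octahedron has six vertices in three trans pairs; every non-trans pair is cis.
Working through the distinct placements yields 5 geometric isomers: CO trans, N3 trans, ONO trans; CO trans, N3 cis, ONO cis; CO cis, N3 cis, ONO trans; CO cis, N3 cis, ONO cis (chiral); CO cis, N3 trans, ONO cis.
One of these lacks any improper symmetry element and so occurs as an enantiomeric pair, giving 5 + 1 = 6 stereoisomers in total.

6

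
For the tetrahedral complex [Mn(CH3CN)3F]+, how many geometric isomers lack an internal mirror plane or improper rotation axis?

All four vertices of a tetrahedron are equivalent and mutually adjacent, so cis/trans isomerism cannot arise.
Only one geometric arrangement is possible.

0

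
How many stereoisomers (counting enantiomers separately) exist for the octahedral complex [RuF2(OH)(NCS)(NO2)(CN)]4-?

15

An octahedron has six vertices in three trans pairs; every non-trans pair is cis.
Exhaustive case analysis gives 9 geometric isomers.
Of these, 6 lack any improper symmetry element and so occur as enantiomeric pairs, giving 9 + 6 = 15 stereoisomers in total.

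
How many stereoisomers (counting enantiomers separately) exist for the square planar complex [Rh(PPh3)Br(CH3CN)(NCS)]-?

3

A square has two trans pairs of vertices; adjacent vertices are cis.
The distinct arrangements are (3 in all): (Br/NCS trans, CH3CN/PPh3 trans); (Br/PPh3 trans, CH3CN/NCS trans); (Br/CH3CN trans, NCS/PPh3 trans).
Each arrangement has an internal mirror plane or centre of symmetry, so none is chiral.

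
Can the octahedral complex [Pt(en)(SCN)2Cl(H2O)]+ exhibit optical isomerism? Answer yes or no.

yes

Each en is bidentate and must span two cis positions.
Working through the distinct placements yields 4 geometric isomers: SCN cis (3 arrangements, 2 chiral); SCN trans.
Of these, 2 lack any improper symmetry element and so occur as enantiomeric pairs, giving 4 + 2 = 6 stereoisomers in total.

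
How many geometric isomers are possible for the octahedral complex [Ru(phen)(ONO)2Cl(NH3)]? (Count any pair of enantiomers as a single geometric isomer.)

4

In an octahedral complex each vertex has one trans partner and four cis neighbours.
Each phen is bidentate and must span two cis positions.
The distinct arrangements are (4 in all): ONO cis (3 arrangements, 2 chiral); ONO trans.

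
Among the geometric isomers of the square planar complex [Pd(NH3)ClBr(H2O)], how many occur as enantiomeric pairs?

A square has two trans pairs of vertices; adjacent vertices are cis.
There are 3 geometric isomers: (Br/H2O trans, Cl/NH3 trans); (Br/NH3 trans, Cl/H2O trans); (Br/Cl trans, H2O/NH3 trans).
Each arrangement has an internal mirror plane or centre of symmetry, so none is chiral.

0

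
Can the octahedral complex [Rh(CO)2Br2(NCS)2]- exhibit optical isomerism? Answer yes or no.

The six octahedral sites form three mutually perpendicular trans pairs.
There are 5 geometric isomers: CO trans, Br trans, NCS trans; CO cis, Br trans, NCS cis; CO cis, Br cis, NCS trans; CO cis, Br cis, NCS cis (chiral); CO trans, Br cis, NCS cis.
One of these lacks any improper symmetry element and so occurs as an enantiomeric pair, giving 5 + 1 = 6 stereoisomers in total.

yes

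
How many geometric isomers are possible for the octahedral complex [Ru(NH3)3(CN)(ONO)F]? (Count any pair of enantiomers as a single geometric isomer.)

In an octahedral complex each vertex has one trans partner and four cis neighbours.
Working through the distinct placements yields 4 geometric isomers: NH3 mer (3 arrangements); NH3 fac (chiral).

4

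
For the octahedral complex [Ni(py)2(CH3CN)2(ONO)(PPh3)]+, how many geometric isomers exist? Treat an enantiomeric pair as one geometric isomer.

6

An octahedron has six vertices in three trans pairs; every non-trans pair is cis.
There are 6 geometric isomers: py trans, CH3CN trans; py cis, CH3CN trans; py trans, CH3CN cis; py cis, CH3CN cis (3 arrangements, 2 chiral).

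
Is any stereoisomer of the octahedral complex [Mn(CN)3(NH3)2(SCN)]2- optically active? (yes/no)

no

There are 3 geometric isomers: CN mer, NH3 cis; CN mer, NH3 trans; CN fac, NH3 cis.
Each arrangement has an internal mirror plane or centre of symmetry, so none is chiral.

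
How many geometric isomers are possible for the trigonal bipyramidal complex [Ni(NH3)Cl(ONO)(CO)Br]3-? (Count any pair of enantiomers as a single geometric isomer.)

10

A trigonal bipyramid has two axial and three equatorial sites, which are chemically inequivalent.
Placing the ligands in turn and identifying arrangements related by rotation or reflection leaves 10 distinct geometric isomers.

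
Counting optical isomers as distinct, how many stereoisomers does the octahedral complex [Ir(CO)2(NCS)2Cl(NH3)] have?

Working through the distinct placements yields 6 geometric isomers: CO trans, NCS cis; CO trans, NCS trans; CO cis, NCS cis (3 arrangements, 2 chiral); CO cis, NCS trans.
Of these, 2 lack any improper symmetry element and so occur as enantiomeric pairs, giving 6 + 2 = 8 stereoisomers in total.

8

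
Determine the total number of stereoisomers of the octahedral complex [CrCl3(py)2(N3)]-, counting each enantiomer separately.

3

In an octahedral complex each vertex has one trans partner and four cis neighbours.
Working through the distinct placements yields 3 geometric isomers: Cl mer, py trans; Cl mer, py cis; Cl fac, py cis.
Each arrangement has an internal mirror plane or centre of symmetry, so none is chiral.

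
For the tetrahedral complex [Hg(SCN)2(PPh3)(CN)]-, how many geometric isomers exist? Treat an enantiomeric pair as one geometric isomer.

1

In a tetrahedral complex all four positions are equivalent and every pair of ligands is adjacent — there is no cis/trans distinction.
Only one geometric arrangement is possible.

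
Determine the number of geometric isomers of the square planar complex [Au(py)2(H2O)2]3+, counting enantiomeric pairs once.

A square has two trans pairs of vertices; adjacent vertices are cis.
Working through the distinct placements yields 2 geometric isomers: py cis; py trans.

2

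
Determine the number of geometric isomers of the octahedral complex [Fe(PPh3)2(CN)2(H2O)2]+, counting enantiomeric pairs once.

5

An octahedron has six vertices in three trans pairs; every non-trans pair is cis.
Systematic placement gives 5 geometric isomers: PPh3 trans, CN trans, H2O trans; PPh3 cis, CN trans, H2O cis; PPh3 trans, CN cis, H2O cis; PPh3 cis, CN cis, H2O cis (chiral); PPh3 cis, CN cis, H2O trans.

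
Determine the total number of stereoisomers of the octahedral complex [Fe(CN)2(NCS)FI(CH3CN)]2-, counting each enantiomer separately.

15

Systematic enumeration (placing each ligand type in turn and discarding arrangements equivalent by rotation or reflection) gives 9 geometric isomers.
Of these, 6 lack any improper symmetry element and so occur as enantiomeric pairs, giving 9 + 6 = 15 stereoisomers in total.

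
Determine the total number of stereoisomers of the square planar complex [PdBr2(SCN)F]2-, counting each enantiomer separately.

2

Systematic placement gives 2 geometric isomers: Br cis; Br trans.
Each arrangement has an internal mirror plane or centre of symmetry, so none is chiral.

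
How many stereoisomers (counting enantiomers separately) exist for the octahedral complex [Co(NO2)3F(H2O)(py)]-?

5

The six octahedral sites form three mutually perpendicular trans pairs.
Systematic placement gives 4 geometric isomers: NO2 mer (3 arrangements); NO2 fac (chiral).
One of these lacks any improper symmetry element and so occurs as an enantiomeric pair, giving 4 + 1 = 5 stereoisomers in total.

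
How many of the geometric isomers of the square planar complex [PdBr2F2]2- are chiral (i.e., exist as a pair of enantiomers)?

0

A square has two trans pairs of vertices; adjacent vertices are cis.
Systematic placement gives 2 geometric isomers: Br cis; Br trans.
Each arrangement has an internal mirror plane or centre of symmetry, so none is chiral.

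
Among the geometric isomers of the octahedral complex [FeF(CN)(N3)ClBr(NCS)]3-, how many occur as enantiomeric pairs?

The six octahedral sites form three mutually perpendicular trans pairs.
Placing the ligands in turn and identifying arrangements related by rotation or reflection leaves 15 distinct geometric isomers.
Of these, 15 lack any improper symmetry element and so occur as enantiomeric pairs, giving 15 + 15 = 30 stereoisomers in total.

15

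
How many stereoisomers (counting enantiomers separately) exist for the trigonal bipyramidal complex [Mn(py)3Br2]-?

3

A trigonal bipyramid has two axial and three equatorial sites, which are chemically inequivalent.
There are 3 geometric isomers: Br both axial; Br one axial, one equatorial; Br both equatorial.
Each arrangement has an internal mirror plane or centre of symmetry, so none is chiral.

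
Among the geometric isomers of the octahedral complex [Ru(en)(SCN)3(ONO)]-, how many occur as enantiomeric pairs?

0

In an octahedral complex each vertex has one trans partner and four cis neighbours.
Each en is bidentate and must span two cis positions.
Working through the distinct placements yields 2 geometric isomers: SCN fac; SCN mer.
Each arrangement has an internal mirror plane or centre of symmetry, so none is chiral.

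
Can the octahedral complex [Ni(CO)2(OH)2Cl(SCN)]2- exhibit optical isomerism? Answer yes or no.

An octahedron has six vertices in three trans pairs; every non-trans pair is cis.
Systematic placement gives 6 geometric isomers: CO trans, OH cis; CO trans, OH trans; CO cis, OH cis (3 arrangements, 2 chiral); CO cis, OH trans.
Of these, 2 lack any improper symmetry element and so occur as enantiomeric pairs, giving 6 + 2 = 8 stereoisomers in total.

yes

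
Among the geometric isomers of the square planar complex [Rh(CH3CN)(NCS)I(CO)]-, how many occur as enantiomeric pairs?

In a square planar complex each vertex has one trans partner and two cis neighbours.
There are 3 geometric isomers: (CH3CN/I trans, CO/NCS trans); (CH3CN/NCS trans, CO/I trans); (CH3CN/CO trans, I/NCS trans).
Each arrangement has an internal mirror plane or centre of symmetry, so none is chiral.

0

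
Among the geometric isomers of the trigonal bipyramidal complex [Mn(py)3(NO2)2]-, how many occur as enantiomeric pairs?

0

There are 3 geometric isomers: NO2 both axial; NO2 one axial, one equatorial; NO2 both equatorial.
Each arrangement has an internal mirror plane or centre of symmetry, so none is chiral.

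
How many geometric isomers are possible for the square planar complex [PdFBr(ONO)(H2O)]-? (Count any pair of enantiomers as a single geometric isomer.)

3

A square has two trans pairs of vertices; adjacent vertices are cis.
Working through the distinct placements yields 3 geometric isomers: (Br/H2O trans, F/ONO trans); (Br/ONO trans, F/H2O trans); (Br/F trans, H2O/ONO trans).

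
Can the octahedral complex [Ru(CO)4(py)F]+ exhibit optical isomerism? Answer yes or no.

no

Systematic placement gives 2 geometric isomers: py and F mutually trans; py and F mutually cis.
Each arrangement has an internal mirror plane or centre of symmetry, so none is chiral.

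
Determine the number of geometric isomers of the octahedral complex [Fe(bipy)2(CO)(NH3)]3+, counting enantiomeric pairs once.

2

An octahedron has six vertices in three trans pairs; every non-trans pair is cis.
Each bipy is bidentate and must span two cis positions.
Systematic placement gives 2 geometric isomers: CO and NH3 mutually trans; CO and NH3 mutually cis (chiral).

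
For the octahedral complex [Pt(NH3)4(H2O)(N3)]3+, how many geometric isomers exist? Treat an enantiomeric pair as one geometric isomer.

2

The six octahedral sites form three mutually perpendicular trans pairs.
There are 2 geometric isomers: H2O and N3 mutually trans; H2O and N3 mutually cis.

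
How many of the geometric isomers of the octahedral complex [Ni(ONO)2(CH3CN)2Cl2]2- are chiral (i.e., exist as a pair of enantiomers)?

Systematic placement gives 5 geometric isomers: ONO trans, CH3CN trans, Cl trans; ONO cis, CH3CN trans, Cl cis; ONO trans, CH3CN cis, Cl cis; ONO cis, CH3CN cis, Cl cis (chiral); ONO cis, CH3CN cis, Cl trans.
One of these lacks any improper symmetry element and so occurs as an enantiomeric pair, giving 5 + 1 = 6 stereoisomers in total.

1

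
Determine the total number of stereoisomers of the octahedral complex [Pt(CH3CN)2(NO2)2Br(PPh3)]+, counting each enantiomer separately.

8

Working through the distinct placements yields 6 geometric isomers: CH3CN cis, NO2 cis (3 arrangements, 2 chiral); CH3CN cis, NO2 trans; CH3CN trans, NO2 cis; CH3CN trans, NO2 trans.
Of these, 2 lack any improper symmetry element and so occur as enantiomeric pairs, giving 6 + 2 = 8 stereoisomers in total.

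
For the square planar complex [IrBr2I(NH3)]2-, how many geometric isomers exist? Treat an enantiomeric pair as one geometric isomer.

2

A square has two trans pairs of vertices; adjacent vertices are cis.
The distinct arrangements are (2 in all): Br cis; Br trans.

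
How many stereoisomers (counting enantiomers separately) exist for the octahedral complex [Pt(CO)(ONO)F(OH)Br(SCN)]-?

30

An octahedron has six vertices in three trans pairs; every non-trans pair is cis.
Exhaustive case analysis gives 15 geometric isomers.
Of these, 15 lack any improper symmetry element and so occur as enantiomeric pairs, giving 15 + 15 = 30 stereoisomers in total.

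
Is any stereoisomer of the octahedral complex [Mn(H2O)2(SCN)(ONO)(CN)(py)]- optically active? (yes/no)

yes

The six octahedral sites form three mutually perpendicular trans pairs.
Placing the ligands in turn and identifying arrangements related by rotation or reflection leaves 9 distinct geometric isomers.
Of these, 6 lack any improper symmetry element and so occur as enantiomeric pairs, giving 9 + 6 = 15 stereoisomers in total.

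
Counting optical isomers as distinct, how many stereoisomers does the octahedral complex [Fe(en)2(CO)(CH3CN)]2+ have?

In an octahedral complex each vertex has one trans partner and four cis neighbours.
Each en is bidentate and must span two cis positions.
There are 2 geometric isomers: CO and CH3CN mutually trans; CO and CH3CN mutually cis (chiral).
One of these lacks any improper symmetry element and so occurs as an enantiomeric pair, giving 2 + 1 = 3 stereoisomers in total.

3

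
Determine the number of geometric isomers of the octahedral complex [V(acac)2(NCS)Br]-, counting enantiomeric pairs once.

2

Each acac is bidentate and must span two cis positions.
Working through the distinct placements yields 2 geometric isomers: NCS and Br mutually trans; NCS and Br mutually cis (chiral).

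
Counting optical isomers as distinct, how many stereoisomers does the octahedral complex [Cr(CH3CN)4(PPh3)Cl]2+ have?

An octahedron has six vertices in three trans pairs; every non-trans pair is cis.
Systematic placement gives 2 geometric isomers: PPh3 and Cl mutually trans; PPh3 and Cl mutually cis.
Each arrangement has an internal mirror plane or centre of symmetry, so none is chiral.

2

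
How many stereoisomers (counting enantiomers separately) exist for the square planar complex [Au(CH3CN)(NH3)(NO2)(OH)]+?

A square has two trans pairs of vertices; adjacent vertices are cis.
The distinct arrangements are (3 in all): (CH3CN/NO2 trans, NH3/OH trans); (CH3CN/OH trans, NH3/NO2 trans); (CH3CN/NH3 trans, NO2/OH trans).
Each arrangement has an internal mirror plane or centre of symmetry, so none is chiral.

3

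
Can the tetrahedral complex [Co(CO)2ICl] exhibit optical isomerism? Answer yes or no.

no

All four vertices of a tetrahedron are equivalent and mutually adjacent, so cis/trans isomerism cannot arise.
Only one geometric arrangement is possible.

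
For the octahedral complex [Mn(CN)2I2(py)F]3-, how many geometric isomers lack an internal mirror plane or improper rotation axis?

2

In an octahedral complex each vertex has one trans partner and four cis neighbours.
Systematic placement gives 6 geometric isomers: CN trans, I cis; CN trans, I trans; CN cis, I cis (3 arrangements, 2 chiral); CN cis, I trans.
Of these, 2 lack any improper symmetry element and so occur as enantiomeric pairs, giving 6 + 2 = 8 stereoisomers in total.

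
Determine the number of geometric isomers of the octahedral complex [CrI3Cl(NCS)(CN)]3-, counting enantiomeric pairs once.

An octahedron has six vertices in three trans pairs; every non-trans pair is cis.
There are 4 geometric isomers: I mer (3 arrangements); I fac (chiral).

4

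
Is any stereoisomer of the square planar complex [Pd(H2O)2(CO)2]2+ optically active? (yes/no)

The distinct arrangements are (2 in all): H2O cis; H2O trans.
Each arrangement has an internal mirror plane or centre of symmetry, so none is chiral.

no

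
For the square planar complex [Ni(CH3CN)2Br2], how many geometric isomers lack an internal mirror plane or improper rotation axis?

A square has two trans pairs of vertices; adjacent vertices are cis.
There are 2 geometric isomers: CH3CN cis; CH3CN trans.
Each arrangement has an internal mirror plane or centre of symmetry, so none is chiral.

0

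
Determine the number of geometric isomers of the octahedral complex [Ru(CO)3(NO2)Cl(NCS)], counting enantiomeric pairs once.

4

The six octahedral sites form three mutually perpendicular trans pairs.
The distinct arrangements are (4 in all): CO mer (3 arrangements); CO fac (chiral).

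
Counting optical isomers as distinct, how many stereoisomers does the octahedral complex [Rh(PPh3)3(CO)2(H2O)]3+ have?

3

An octahedron has six vertices in three trans pairs; every non-trans pair is cis.
The distinct arrangements are (3 in all): PPh3 mer, CO trans; PPh3 mer, CO cis; PPh3 fac, CO cis.
Each arrangement has an internal mirror plane or centre of symmetry, so none is chiral.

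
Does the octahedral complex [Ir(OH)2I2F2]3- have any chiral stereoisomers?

yes

Working through the distinct placements yields 5 geometric isomers: OH trans, I trans, F trans; OH cis, I cis, F trans; OH trans, I cis, F cis; OH cis, I cis, F cis (chiral); OH cis, I trans, F cis.
One of these lacks any improper symmetry element and so occurs as an enantiomeric pair, giving 5 + 1 = 6 stereoisomers in total.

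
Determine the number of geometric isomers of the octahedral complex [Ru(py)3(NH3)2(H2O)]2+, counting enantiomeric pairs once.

In an octahedral complex each vertex has one trans partner and four cis neighbours.
Systematic placement gives 3 geometric isomers: py mer, NH3 cis; py mer, NH3 trans; py fac, NH3 cis.

3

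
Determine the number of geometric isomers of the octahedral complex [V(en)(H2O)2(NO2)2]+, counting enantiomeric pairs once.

An octahedron has six vertices in three trans pairs; every non-trans pair is cis.
Each en is bidentate and must span two cis positions.
There are 3 geometric isomers: H2O trans, NO2 cis; H2O cis, NO2 cis (chiral); H2O cis, NO2 trans.

3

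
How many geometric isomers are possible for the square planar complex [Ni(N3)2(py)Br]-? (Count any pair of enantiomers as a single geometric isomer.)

2

A square has two trans pairs of vertices; adjacent vertices are cis.
Systematic placement gives 2 geometric isomers: N3 cis; N3 trans.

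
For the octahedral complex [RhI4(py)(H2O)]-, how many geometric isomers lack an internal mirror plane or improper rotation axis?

0

In an octahedral complex each vertex has one trans partner and four cis neighbours.
Systematic placement gives 2 geometric isomers: py and H2O mutually cis; py and H2O mutually trans.
Each arrangement has an internal mirror plane or centre of symmetry, so none is chiral.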